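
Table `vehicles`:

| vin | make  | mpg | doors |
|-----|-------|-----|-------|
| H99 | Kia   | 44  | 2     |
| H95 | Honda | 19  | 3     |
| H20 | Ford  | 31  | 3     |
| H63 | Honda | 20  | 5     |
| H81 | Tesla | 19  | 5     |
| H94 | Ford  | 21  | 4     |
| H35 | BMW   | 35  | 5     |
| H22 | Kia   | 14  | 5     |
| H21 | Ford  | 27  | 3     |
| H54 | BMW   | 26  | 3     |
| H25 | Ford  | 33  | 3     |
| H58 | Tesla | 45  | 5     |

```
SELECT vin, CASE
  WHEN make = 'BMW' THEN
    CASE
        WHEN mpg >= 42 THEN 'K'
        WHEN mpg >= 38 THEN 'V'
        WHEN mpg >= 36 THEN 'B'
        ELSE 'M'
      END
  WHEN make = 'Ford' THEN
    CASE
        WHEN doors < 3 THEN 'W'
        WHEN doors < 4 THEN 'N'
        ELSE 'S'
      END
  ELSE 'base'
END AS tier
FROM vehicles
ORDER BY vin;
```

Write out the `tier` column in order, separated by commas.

vin=H20: make='Ford' → inner[doors < 4] → N
vin=H21: make='Ford' → inner[doors < 4] → N
vin=H22: make='Kia' → outer ELSE → base
vin=H25: make='Ford' → inner[doors < 4] → N
vin=H35: make='BMW' → inner[ELSE] → M
vin=H54: make='BMW' → inner[ELSE] → M
vin=H58: make='Tesla' → outer ELSE → base
vin=H63: make='Honda' → outer ELSE → base
vin=H81: make='Tesla' → outer ELSE → base
vin=H94: make='Ford' → inner[ELSE] → S
vin=H95: make='Honda' → outer ELSE → base
vin=H99: make='Kia' → outer ELSE → base

N, N, base, N, M, M, base, base, base, S, base, base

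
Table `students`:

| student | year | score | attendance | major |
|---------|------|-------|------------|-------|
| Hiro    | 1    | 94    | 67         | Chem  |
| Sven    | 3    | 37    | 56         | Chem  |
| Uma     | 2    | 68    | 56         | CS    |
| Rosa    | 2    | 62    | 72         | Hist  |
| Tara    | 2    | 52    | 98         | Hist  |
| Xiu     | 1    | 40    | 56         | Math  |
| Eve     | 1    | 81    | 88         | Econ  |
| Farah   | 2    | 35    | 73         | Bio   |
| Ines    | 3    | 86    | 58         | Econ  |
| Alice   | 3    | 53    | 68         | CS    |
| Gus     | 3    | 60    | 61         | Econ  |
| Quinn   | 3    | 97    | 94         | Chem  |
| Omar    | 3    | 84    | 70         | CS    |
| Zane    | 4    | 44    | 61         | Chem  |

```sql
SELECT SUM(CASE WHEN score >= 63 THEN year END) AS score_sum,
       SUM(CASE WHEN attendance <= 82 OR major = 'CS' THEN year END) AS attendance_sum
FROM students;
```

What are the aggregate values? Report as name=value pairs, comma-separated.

score_sum=13, attendance_sum=27

[score_sum: score >= 63]
student=Hiro: ✓ → 1
student=Sven: ✗
student=Uma: ✓ → 2
student=Rosa: ✗
student=Tara: ✗
student=Xiu: ✗
student=Eve: ✓ → 1
student=Farah: ✗
student=Ines: ✓ → 3
student=Alice: ✗
student=Gus: ✗
student=Quinn: ✓ → 3
student=Omar: ✓ → 3
student=Zane: ✗
score_sum = 1 + 2 + 1 + 3 + 3 + 3 = 13
—
[attendance_sum: attendance <= 82 OR major = 'CS']
student=Hiro: ✓ → 1
student=Sven: ✓ → 3
student=Uma: ✓ → 2
student=Rosa: ✓ → 2
student=Tara: ✗
student=Xiu: ✓ → 1
student=Eve: ✗
student=Farah: ✓ → 2
student=Ines: ✓ → 3
student=Alice: ✓ → 3
student=Gus: ✓ → 3
student=Quinn: ✗
student=Omar: ✓ → 3
student=Zane: ✓ → 4
attendance_sum = 1 + 3 + 2 + 2 + 1 + 2 + 3 + 3 + 3 + 3 + 4 = 27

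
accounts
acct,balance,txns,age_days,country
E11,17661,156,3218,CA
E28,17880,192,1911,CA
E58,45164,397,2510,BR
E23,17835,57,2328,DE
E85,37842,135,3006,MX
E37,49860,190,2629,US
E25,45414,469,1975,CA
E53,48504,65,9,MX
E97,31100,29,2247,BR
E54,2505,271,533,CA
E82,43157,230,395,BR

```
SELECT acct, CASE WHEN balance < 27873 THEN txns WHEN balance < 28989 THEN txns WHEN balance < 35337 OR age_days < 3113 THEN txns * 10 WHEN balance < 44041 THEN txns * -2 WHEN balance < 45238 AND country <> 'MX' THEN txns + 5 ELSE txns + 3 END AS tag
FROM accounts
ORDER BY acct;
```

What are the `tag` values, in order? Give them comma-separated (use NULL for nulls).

acct=E11: balance < 27873 → 156
acct=E23: balance < 27873 → 57
acct=E25: balance < 35337 OR age_days < 3113 → 4690
acct=E28: balance < 27873 → 192
acct=E37: balance < 35337 OR age_days < 3113 → 1900
acct=E53: balance < 35337 OR age_days < 3113 → 650
acct=E54: balance < 27873 → 271
acct=E58: balance < 35337 OR age_days < 3113 → 3970
acct=E82: balance < 35337 OR age_days < 3113 → 2300
acct=E85: balance < 35337 OR age_days < 3113 → 1350
acct=E97: balance < 35337 OR age_days < 3113 → 290

156, 57, 4690, 192, 1900, 650, 271, 3970, 2300, 1350, 290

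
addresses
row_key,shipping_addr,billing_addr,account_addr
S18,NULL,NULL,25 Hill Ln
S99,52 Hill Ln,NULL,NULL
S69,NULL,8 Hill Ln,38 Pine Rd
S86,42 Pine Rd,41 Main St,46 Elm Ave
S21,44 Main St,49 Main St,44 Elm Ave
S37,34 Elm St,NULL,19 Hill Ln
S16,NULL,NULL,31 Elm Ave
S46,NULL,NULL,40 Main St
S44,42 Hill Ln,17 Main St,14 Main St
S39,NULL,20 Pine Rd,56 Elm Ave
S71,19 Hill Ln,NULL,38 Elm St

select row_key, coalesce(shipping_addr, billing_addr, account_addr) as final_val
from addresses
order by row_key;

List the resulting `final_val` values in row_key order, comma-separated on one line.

row_key=S16: shipping_addr=NULL, billing_addr=NULL, account_addr=31 Elm Ave → 31 Elm Ave
row_key=S18: shipping_addr=NULL, billing_addr=NULL, account_addr=25 Hill Ln → 25 Hill Ln
row_key=S21: shipping_addr=44 Main St → 44 Main St
row_key=S37: shipping_addr=34 Elm St → 34 Elm St
row_key=S39: shipping_addr=NULL, billing_addr=20 Pine Rd → 20 Pine Rd
row_key=S44: shipping_addr=42 Hill Ln → 42 Hill Ln
row_key=S46: shipping_addr=NULL, billing_addr=NULL, account_addr=40 Main St → 40 Main St
row_key=S69: shipping_addr=NULL, billing_addr=8 Hill Ln → 8 Hill Ln
row_key=S71: shipping_addr=19 Hill Ln → 19 Hill Ln
row_key=S86: shipping_addr=42 Pine Rd → 42 Pine Rd
row_key=S99: shipping_addr=52 Hill Ln → 52 Hill Ln

31 Elm Ave, 25 Hill Ln, 44 Main St, 34 Elm St, 20 Pine Rd, 42 Hill Ln, 40 Main St, 8 Hill Ln, 19 Hill Ln, 42 Pine Rd, 52 Hill Ln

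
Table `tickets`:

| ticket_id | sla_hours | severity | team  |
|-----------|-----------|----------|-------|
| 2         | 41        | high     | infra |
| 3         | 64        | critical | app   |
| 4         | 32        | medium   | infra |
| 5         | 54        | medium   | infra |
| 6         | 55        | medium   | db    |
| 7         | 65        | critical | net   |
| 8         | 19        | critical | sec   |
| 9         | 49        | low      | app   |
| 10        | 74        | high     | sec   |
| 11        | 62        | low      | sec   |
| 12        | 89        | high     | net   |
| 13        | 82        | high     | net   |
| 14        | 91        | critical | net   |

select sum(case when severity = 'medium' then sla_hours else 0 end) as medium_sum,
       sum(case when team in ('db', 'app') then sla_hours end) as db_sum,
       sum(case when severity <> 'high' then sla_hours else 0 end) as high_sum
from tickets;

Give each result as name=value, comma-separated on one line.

medium_sum=141, db_sum=168, high_sum=491

[medium_sum: severity = 'medium']
ticket_id=2: ✗
ticket_id=3: ✗
ticket_id=4: ✓ → 32
ticket_id=5: ✓ → 54
ticket_id=6: ✓ → 55
ticket_id=7: ✗
ticket_id=8: ✗
ticket_id=9: ✗
ticket_id=10: ✗
ticket_id=11: ✗
ticket_id=12: ✗
ticket_id=13: ✗
ticket_id=14: ✗
medium_sum = 32 + 54 + 55 = 141
—
[db_sum: team in ('db', 'app')]
ticket_id=2: ✗
ticket_id=3: ✓ → 64
ticket_id=4: ✗
ticket_id=5: ✗
ticket_id=6: ✓ → 55
ticket_id=7: ✗
ticket_id=8: ✗
ticket_id=9: ✓ → 49
ticket_id=10: ✗
ticket_id=11: ✗
ticket_id=12: ✗
ticket_id=13: ✗
ticket_id=14: ✗
db_sum = 64 + 55 + 49 = 168
—
[high_sum: severity <> 'high']
ticket_id=2: ✗
ticket_id=3: ✓ → 64
ticket_id=4: ✓ → 32
ticket_id=5: ✓ → 54
ticket_id=6: ✓ → 55
ticket_id=7: ✓ → 65
ticket_id=8: ✓ → 19
ticket_id=9: ✓ → 49
ticket_id=10: ✗
ticket_id=11: ✓ → 62
ticket_id=12: ✗
ticket_id=13: ✗
ticket_id=14: ✓ → 91
high_sum = 64 + 32 + 54 + 55 + 65 + 19 + 49 + 62 + 91 = 491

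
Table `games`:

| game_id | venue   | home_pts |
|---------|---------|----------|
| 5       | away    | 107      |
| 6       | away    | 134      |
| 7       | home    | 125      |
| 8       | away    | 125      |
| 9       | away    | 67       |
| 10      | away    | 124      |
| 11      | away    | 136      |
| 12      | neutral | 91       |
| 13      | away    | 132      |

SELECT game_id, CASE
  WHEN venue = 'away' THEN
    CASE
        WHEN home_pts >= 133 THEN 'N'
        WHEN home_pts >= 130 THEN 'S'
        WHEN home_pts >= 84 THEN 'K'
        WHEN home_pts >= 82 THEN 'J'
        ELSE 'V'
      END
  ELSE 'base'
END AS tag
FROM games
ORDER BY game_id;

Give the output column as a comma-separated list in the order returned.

K, N, base, K, V, K, N, base, S

game_id=5: venue='away' → inner[home_pts >= 84] → K
game_id=6: venue='away' → inner[home_pts >= 133] → N
game_id=7: venue='home' → outer ELSE → base
game_id=8: venue='away' → inner[home_pts >= 84] → K
game_id=9: venue='away' → inner[ELSE] → V
game_id=10: venue='away' → inner[home_pts >= 84] → K
game_id=11: venue='away' → inner[home_pts >= 133] → N
game_id=12: venue='neutral' → outer ELSE → base
game_id=13: venue='away' → inner[home_pts >= 130] → S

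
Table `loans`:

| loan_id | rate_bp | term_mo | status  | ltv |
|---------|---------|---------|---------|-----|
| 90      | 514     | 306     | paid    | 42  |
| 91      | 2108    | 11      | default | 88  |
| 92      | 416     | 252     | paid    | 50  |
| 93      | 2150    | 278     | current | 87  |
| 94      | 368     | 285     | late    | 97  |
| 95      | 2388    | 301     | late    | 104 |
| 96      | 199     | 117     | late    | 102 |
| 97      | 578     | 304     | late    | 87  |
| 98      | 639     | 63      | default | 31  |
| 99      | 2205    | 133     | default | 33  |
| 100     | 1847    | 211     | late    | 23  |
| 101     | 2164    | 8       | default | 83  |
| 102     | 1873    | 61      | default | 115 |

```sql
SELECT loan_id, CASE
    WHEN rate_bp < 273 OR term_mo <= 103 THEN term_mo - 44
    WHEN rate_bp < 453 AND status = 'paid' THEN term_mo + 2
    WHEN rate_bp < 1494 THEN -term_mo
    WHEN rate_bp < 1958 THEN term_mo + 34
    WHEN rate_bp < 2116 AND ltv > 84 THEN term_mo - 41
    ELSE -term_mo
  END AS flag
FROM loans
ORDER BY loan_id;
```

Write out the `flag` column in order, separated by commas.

loan_id=90: rate_bp < 1494 → -306
loan_id=91: rate_bp < 273 OR term_mo <= 103 → -33
loan_id=92: rate_bp < 453 AND status = 'paid' → 254
loan_id=93: ELSE → -278
loan_id=94: rate_bp < 1494 → -285
loan_id=95: ELSE → -301
loan_id=96: rate_bp < 273 OR term_mo <= 103 → 73
loan_id=97: rate_bp < 1494 → -304
loan_id=98: rate_bp < 273 OR term_mo <= 103 → 19
loan_id=99: ELSE → -133
loan_id=100: rate_bp < 1958 → 245
loan_id=101: rate_bp < 273 OR term_mo <= 103 → -36
loan_id=102: rate_bp < 273 OR term_mo <= 103 → 17

-306, -33, 254, -278, -285, -301, 73, -304, 19, -133, 245, -36, 17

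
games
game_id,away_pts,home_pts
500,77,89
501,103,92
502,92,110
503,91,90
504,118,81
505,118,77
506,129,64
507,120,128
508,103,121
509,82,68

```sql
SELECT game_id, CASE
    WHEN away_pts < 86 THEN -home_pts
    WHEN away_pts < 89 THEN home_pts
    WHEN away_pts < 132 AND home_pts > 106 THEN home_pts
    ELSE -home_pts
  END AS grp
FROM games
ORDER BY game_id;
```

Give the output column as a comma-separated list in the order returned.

game_id=500: away_pts < 86 → -89
game_id=501: ELSE → -92
game_id=502: away_pts < 132 AND home_pts > 106 → 110
game_id=503: ELSE → -90
game_id=504: ELSE → -81
game_id=505: ELSE → -77
game_id=506: ELSE → -64
game_id=507: away_pts < 132 AND home_pts > 106 → 128
game_id=508: away_pts < 132 AND home_pts > 106 → 121
game_id=509: away_pts < 86 → -68

-89, -92, 110, -90, -81, -77, -64, 128, 121, -68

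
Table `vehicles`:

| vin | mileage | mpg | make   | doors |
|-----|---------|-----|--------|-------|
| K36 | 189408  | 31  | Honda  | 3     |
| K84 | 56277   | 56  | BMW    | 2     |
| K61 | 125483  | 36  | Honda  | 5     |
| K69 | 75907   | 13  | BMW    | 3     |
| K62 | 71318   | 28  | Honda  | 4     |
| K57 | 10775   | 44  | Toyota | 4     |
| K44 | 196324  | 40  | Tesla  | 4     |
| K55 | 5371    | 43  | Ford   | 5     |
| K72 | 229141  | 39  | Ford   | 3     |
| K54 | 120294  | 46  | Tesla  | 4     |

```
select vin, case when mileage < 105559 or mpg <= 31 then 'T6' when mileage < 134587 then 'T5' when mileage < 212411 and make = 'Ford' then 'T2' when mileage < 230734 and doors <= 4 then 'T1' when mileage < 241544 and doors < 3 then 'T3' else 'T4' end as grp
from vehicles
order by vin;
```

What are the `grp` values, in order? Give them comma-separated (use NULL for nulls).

vin=K36: mileage < 105559 or mpg <= 31 → T6
vin=K44: mileage < 230734 and doors <= 4 → T1
vin=K54: mileage < 134587 → T5
vin=K55: mileage < 105559 or mpg <= 31 → T6
vin=K57: mileage < 105559 or mpg <= 31 → T6
vin=K61: mileage < 134587 → T5
vin=K62: mileage < 105559 or mpg <= 31 → T6
vin=K69: mileage < 105559 or mpg <= 31 → T6
vin=K72: mileage < 230734 and doors <= 4 → T1
vin=K84: mileage < 105559 or mpg <= 31 → T6

T6, T1, T5, T6, T6, T5, T6, T6, T1, T6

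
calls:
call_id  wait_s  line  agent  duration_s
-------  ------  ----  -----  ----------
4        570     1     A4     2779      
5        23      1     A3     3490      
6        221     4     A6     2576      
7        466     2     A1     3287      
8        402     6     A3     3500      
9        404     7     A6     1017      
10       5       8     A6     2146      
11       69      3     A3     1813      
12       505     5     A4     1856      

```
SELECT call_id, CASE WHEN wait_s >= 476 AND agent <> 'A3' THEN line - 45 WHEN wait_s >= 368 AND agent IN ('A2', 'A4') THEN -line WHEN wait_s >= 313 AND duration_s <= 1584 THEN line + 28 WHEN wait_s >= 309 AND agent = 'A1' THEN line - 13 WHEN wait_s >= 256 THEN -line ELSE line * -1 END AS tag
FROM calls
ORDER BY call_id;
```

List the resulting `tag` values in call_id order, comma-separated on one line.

-44, -1, -4, -11, -6, 35, -8, -3, -40

call_id=4: wait_s >= 476 AND agent <> 'A3' → -44
call_id=5: ELSE → -1
call_id=6: ELSE → -4
call_id=7: wait_s >= 309 AND agent = 'A1' → -11
call_id=8: wait_s >= 256 → -6
call_id=9: wait_s >= 313 AND duration_s <= 1584 → 35
call_id=10: ELSE → -8
call_id=11: ELSE → -3
call_id=12: wait_s >= 476 AND agent <> 'A3' → -40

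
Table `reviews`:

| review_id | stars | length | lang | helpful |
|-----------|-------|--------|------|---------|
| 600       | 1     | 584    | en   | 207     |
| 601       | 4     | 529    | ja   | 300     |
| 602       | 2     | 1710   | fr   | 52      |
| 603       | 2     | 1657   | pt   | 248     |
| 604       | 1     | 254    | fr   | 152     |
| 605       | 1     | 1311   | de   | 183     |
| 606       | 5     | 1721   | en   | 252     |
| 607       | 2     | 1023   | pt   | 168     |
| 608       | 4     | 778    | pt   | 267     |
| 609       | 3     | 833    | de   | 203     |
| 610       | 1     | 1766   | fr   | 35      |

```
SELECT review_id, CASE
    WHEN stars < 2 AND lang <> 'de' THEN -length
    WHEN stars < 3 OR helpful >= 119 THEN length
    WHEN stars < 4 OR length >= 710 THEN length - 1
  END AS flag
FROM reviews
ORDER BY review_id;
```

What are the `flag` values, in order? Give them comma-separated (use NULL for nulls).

review_id=600: stars < 2 AND lang <> 'de' → -584
review_id=601: stars < 3 OR helpful >= 119 → 529
review_id=602: stars < 3 OR helpful >= 119 → 1710
review_id=603: stars < 3 OR helpful >= 119 → 1657
review_id=604: stars < 2 AND lang <> 'de' → -254
review_id=605: stars < 3 OR helpful >= 119 → 1311
review_id=606: stars < 3 OR helpful >= 119 → 1721
review_id=607: stars < 3 OR helpful >= 119 → 1023
review_id=608: stars < 3 OR helpful >= 119 → 778
review_id=609: stars < 3 OR helpful >= 119 → 833
review_id=610: stars < 2 AND lang <> 'de' → -1766

-584, 529, 1710, 1657, -254, 1311, 1721, 1023, 778, 833, -1766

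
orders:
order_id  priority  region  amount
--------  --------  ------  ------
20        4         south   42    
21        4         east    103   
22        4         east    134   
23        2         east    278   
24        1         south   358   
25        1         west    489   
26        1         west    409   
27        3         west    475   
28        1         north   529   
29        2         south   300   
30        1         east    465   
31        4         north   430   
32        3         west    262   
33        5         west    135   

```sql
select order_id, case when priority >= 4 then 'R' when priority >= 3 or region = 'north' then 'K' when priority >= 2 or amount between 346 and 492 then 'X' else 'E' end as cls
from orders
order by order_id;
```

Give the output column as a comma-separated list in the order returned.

R, R, R, X, X, X, X, K, K, X, X, R, K, R

order_id=20: priority >= 4 → R
order_id=21: priority >= 4 → R
order_id=22: priority >= 4 → R
order_id=23: priority >= 2 or amount between 346 and 492 → X
order_id=24: priority >= 2 or amount between 346 and 492 → X
order_id=25: priority >= 2 or amount between 346 and 492 → X
order_id=26: priority >= 2 or amount between 346 and 492 → X
order_id=27: priority >= 3 or region = 'north' → K
order_id=28: priority >= 3 or region = 'north' → K
order_id=29: priority >= 2 or amount between 346 and 492 → X
order_id=30: priority >= 2 or amount between 346 and 492 → X
order_id=31: priority >= 4 → R
order_id=32: priority >= 3 or region = 'north' → K
order_id=33: priority >= 4 → R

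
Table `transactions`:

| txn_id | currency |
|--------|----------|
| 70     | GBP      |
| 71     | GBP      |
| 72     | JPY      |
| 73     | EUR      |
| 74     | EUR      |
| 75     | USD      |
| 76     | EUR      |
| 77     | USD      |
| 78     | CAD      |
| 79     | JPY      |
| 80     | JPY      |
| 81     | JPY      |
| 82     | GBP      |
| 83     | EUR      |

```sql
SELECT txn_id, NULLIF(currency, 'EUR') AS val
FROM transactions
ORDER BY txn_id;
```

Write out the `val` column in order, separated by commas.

txn_id=70: currency=GBP vs EUR: differ → GBP
txn_id=71: currency=GBP vs EUR: differ → GBP
txn_id=72: currency=JPY vs EUR: differ → JPY
txn_id=73: currency=EUR vs EUR: equal → NULL
txn_id=74: currency=EUR vs EUR: equal → NULL
txn_id=75: currency=USD vs EUR: differ → USD
txn_id=76: currency=EUR vs EUR: equal → NULL
txn_id=77: currency=USD vs EUR: differ → USD
txn_id=78: currency=CAD vs EUR: differ → CAD
txn_id=79: currency=JPY vs EUR: differ → JPY
txn_id=80: currency=JPY vs EUR: differ → JPY
txn_id=81: currency=JPY vs EUR: differ → JPY
txn_id=82: currency=GBP vs EUR: differ → GBP
txn_id=83: currency=EUR vs EUR: equal → NULL

GBP, GBP, JPY, NULL, NULL, USD, NULL, USD, CAD, JPY, JPY, JPY, GBP, NULL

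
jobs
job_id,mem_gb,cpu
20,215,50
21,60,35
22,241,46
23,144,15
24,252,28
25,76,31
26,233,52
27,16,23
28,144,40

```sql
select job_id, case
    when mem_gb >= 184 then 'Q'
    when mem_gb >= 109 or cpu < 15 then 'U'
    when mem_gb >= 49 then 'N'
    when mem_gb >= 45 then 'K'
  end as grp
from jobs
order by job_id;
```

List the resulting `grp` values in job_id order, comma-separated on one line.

job_id=20: mem_gb >= 184 → Q
job_id=21: mem_gb >= 49 → N
job_id=22: mem_gb >= 184 → Q
job_id=23: mem_gb >= 109 or cpu < 15 → U
job_id=24: mem_gb >= 184 → Q
job_id=25: mem_gb >= 49 → N
job_id=26: mem_gb >= 184 → Q
job_id=27: (no match → NULL) → NULL
job_id=28: mem_gb >= 109 or cpu < 15 → U

Q, N, Q, U, Q, N, Q, NULL, U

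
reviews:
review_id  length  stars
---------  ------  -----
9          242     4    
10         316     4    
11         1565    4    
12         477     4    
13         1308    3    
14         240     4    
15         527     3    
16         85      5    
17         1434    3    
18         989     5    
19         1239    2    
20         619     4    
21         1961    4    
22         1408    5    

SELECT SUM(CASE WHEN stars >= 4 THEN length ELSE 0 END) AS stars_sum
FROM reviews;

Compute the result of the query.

7902

review_id=9: ✓ → 242
review_id=10: ✓ → 316
review_id=11: ✓ → 1565
review_id=12: ✓ → 477
review_id=13: ✗
review_id=14: ✓ → 240
review_id=15: ✗
review_id=16: ✓ → 85
review_id=17: ✗
review_id=18: ✓ → 989
review_id=19: ✗
review_id=20: ✓ → 619
review_id=21: ✓ → 1961
review_id=22: ✓ → 1408
stars_sum = 242 + 316 + 1565 + 477 + 240 + 85 + 989 + 619 + 1961 + 1408 = 7902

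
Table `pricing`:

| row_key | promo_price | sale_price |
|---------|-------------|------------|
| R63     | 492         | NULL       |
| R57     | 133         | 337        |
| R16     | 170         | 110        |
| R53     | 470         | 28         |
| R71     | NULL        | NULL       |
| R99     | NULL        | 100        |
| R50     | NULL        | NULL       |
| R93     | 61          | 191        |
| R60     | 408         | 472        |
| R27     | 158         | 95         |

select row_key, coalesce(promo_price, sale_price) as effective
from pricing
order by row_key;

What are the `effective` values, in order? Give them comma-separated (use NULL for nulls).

row_key=R16: promo_price=170 → 170
row_key=R27: promo_price=158 → 158
row_key=R50: promo_price=NULL, sale_price=NULL (all NULL) → NULL
row_key=R53: promo_price=470 → 470
row_key=R57: promo_price=133 → 133
row_key=R60: promo_price=408 → 408
row_key=R63: promo_price=492 → 492
row_key=R71: promo_price=NULL, sale_price=NULL (all NULL) → NULL
row_key=R93: promo_price=61 → 61
row_key=R99: promo_price=NULL, sale_price=100 → 100

170, 158, NULL, 470, 133, 408, 492, NULL, 61, 100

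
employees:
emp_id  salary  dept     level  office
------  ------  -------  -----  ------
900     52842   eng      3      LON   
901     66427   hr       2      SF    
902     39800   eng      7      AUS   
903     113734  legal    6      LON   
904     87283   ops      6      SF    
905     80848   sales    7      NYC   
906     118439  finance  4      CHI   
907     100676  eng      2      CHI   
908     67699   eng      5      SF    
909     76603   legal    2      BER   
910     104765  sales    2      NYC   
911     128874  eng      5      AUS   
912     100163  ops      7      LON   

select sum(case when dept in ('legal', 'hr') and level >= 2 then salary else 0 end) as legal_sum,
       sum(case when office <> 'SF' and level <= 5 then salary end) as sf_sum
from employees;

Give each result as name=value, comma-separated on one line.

legal_sum=256764, sf_sum=582199

[legal_sum: dept in ('legal', 'hr') and level >= 2]
emp_id=900: ✗
emp_id=901: ✓ → 66427
emp_id=902: ✗
emp_id=903: ✓ → 113734
emp_id=904: ✗
emp_id=905: ✗
emp_id=906: ✗
emp_id=907: ✗
emp_id=908: ✗
emp_id=909: ✓ → 76603
emp_id=910: ✗
emp_id=911: ✗
emp_id=912: ✗
legal_sum = 66427 + 113734 + 76603 = 256764
—
[sf_sum: office <> 'SF' and level <= 5]
emp_id=900: ✓ → 52842
emp_id=901: ✗
emp_id=902: ✗
emp_id=903: ✗
emp_id=904: ✗
emp_id=905: ✗
emp_id=906: ✓ → 118439
emp_id=907: ✓ → 100676
emp_id=908: ✗
emp_id=909: ✓ → 76603
emp_id=910: ✓ → 104765
emp_id=911: ✓ → 128874
emp_id=912: ✗
sf_sum = 52842 + 118439 + 100676 + 76603 + 104765 + 128874 = 582199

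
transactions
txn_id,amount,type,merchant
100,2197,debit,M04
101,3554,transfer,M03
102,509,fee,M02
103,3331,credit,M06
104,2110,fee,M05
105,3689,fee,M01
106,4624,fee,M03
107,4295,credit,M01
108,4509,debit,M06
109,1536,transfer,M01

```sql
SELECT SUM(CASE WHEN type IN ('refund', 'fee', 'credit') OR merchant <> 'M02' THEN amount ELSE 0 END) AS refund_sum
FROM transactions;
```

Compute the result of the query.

txn_id=100: ✓ → 2197
txn_id=101: ✓ → 3554
txn_id=102: ✓ → 509
txn_id=103: ✓ → 3331
txn_id=104: ✓ → 2110
txn_id=105: ✓ → 3689
txn_id=106: ✓ → 4624
txn_id=107: ✓ → 4295
txn_id=108: ✓ → 4509
txn_id=109: ✓ → 1536
refund_sum = 2197 + 3554 + 509 + 3331 + 2110 + 3689 + 4624 + 4295 + 4509 + 1536 = 30354

30354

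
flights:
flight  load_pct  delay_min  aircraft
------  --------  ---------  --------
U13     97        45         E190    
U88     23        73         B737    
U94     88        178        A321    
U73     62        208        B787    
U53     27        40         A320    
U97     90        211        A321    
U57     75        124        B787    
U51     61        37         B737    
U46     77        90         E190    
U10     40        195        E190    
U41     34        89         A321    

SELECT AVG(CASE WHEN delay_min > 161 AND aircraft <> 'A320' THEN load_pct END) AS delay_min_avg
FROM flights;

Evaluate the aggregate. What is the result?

flight=U13: ✗
flight=U88: ✗
flight=U94: ✓ → 88
flight=U73: ✓ → 62
flight=U53: ✗
flight=U97: ✓ → 90
flight=U57: ✗
flight=U51: ✗
flight=U46: ✗
flight=U10: ✓ → 40
flight=U41: ✗
delay_min_avg = (88 + 62 + 90 + 40) / 4 = 70

70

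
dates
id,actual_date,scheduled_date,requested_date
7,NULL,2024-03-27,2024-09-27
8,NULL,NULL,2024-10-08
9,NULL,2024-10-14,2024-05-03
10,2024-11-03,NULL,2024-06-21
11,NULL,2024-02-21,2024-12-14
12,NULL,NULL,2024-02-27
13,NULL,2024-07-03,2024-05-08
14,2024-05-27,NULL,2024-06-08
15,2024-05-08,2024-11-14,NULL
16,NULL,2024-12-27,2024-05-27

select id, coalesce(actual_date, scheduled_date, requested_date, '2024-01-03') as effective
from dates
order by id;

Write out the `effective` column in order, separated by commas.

2024-03-27, 2024-10-08, 2024-10-14, 2024-11-03, 2024-02-21, 2024-02-27, 2024-07-03, 2024-05-27, 2024-05-08, 2024-12-27

id=7: actual_date=NULL, scheduled_date=2024-03-27 → 2024-03-27
id=8: actual_date=NULL, scheduled_date=NULL, requested_date=2024-10-08 → 2024-10-08
id=9: actual_date=NULL, scheduled_date=2024-10-14 → 2024-10-14
id=10: actual_date=2024-11-03 → 2024-11-03
id=11: actual_date=NULL, scheduled_date=2024-02-21 → 2024-02-21
id=12: actual_date=NULL, scheduled_date=NULL, requested_date=2024-02-27 → 2024-02-27
id=13: actual_date=NULL, scheduled_date=2024-07-03 → 2024-07-03
id=14: actual_date=2024-05-27 → 2024-05-27
id=15: actual_date=2024-05-08 → 2024-05-08
id=16: actual_date=NULL, scheduled_date=2024-12-27 → 2024-12-27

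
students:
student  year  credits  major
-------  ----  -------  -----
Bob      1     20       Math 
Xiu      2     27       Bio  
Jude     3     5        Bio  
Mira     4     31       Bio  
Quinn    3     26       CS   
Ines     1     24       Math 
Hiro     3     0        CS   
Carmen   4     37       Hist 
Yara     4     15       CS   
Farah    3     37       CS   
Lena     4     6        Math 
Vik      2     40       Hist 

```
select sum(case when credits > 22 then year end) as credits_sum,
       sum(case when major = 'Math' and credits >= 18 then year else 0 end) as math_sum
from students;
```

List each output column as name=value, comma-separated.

[credits_sum: credits > 22]
student=Bob: ✗
student=Xiu: ✓ → 2
student=Jude: ✗
student=Mira: ✓ → 4
student=Quinn: ✓ → 3
student=Ines: ✓ → 1
student=Hiro: ✗
student=Carmen: ✓ → 4
student=Yara: ✗
student=Farah: ✓ → 3
student=Lena: ✗
student=Vik: ✓ → 2
credits_sum = 2 + 4 + 3 + 1 + 4 + 3 + 2 = 19
—
[math_sum: major = 'Math' and credits >= 18]
student=Bob: ✓ → 1
student=Xiu: ✗
student=Jude: ✗
student=Mira: ✗
student=Quinn: ✗
student=Ines: ✓ → 1
student=Hiro: ✗
student=Carmen: ✗
student=Yara: ✗
student=Farah: ✗
student=Lena: ✗
student=Vik: ✗
math_sum = 1 + 1 = 2

credits_sum=19, math_sum=2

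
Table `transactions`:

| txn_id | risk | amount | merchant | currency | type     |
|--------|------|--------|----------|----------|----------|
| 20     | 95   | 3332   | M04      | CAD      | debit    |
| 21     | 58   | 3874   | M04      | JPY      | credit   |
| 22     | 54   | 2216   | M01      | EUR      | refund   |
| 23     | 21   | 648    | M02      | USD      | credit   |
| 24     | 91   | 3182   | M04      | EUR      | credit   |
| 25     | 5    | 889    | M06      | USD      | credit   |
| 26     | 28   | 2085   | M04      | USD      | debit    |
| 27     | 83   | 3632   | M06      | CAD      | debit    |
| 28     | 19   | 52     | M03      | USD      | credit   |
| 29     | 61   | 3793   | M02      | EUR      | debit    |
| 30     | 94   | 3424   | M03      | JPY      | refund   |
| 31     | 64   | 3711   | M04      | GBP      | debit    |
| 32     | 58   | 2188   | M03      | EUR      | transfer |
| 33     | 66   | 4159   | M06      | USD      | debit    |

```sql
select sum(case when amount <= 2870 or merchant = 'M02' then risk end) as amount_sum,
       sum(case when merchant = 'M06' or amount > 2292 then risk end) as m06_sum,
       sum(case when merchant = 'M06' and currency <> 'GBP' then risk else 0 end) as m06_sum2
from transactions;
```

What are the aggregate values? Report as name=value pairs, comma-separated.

[amount_sum: amount <= 2870 or merchant = 'M02']
txn_id=20: ✗
txn_id=21: ✗
txn_id=22: ✓ → 54
txn_id=23: ✓ → 21
txn_id=24: ✗
txn_id=25: ✓ → 5
txn_id=26: ✓ → 28
txn_id=27: ✗
txn_id=28: ✓ → 19
txn_id=29: ✓ → 61
txn_id=30: ✗
txn_id=31: ✗
txn_id=32: ✓ → 58
txn_id=33: ✗
amount_sum = 54 + 21 + 5 + 28 + 19 + 61 + 58 = 246
—
[m06_sum: merchant = 'M06' or amount > 2292]
txn_id=20: ✓ → 95
txn_id=21: ✓ → 58
txn_id=22: ✗
txn_id=23: ✗
txn_id=24: ✓ → 91
txn_id=25: ✓ → 5
txn_id=26: ✗
txn_id=27: ✓ → 83
txn_id=28: ✗
txn_id=29: ✓ → 61
txn_id=30: ✓ → 94
txn_id=31: ✓ → 64
txn_id=32: ✗
txn_id=33: ✓ → 66
m06_sum = 95 + 58 + 91 + 5 + 83 + 61 + 94 + 64 + 66 = 617
—
[m06_sum2: merchant = 'M06' and currency <> 'GBP']
txn_id=20: ✗
txn_id=21: ✗
txn_id=22: ✗
txn_id=23: ✗
txn_id=24: ✗
txn_id=25: ✓ → 5
txn_id=26: ✗
txn_id=27: ✓ → 83
txn_id=28: ✗
txn_id=29: ✗
txn_id=30: ✗
txn_id=31: ✗
txn_id=32: ✗
txn_id=33: ✓ → 66
m06_sum2 = 5 + 83 + 66 = 154

amount_sum=246, m06_sum=617, m06_sum2=154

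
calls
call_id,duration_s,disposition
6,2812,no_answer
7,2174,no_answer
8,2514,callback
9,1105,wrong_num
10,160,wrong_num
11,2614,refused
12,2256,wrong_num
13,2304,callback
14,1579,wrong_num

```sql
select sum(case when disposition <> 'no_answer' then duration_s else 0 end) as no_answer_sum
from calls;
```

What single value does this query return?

call_id=6: ✗
call_id=7: ✗
call_id=8: ✓ → 2514
call_id=9: ✓ → 1105
call_id=10: ✓ → 160
call_id=11: ✓ → 2614
call_id=12: ✓ → 2256
call_id=13: ✓ → 2304
call_id=14: ✓ → 1579
no_answer_sum = 2514 + 1105 + 160 + 2614 + 2256 + 2304 + 1579 = 12532

12532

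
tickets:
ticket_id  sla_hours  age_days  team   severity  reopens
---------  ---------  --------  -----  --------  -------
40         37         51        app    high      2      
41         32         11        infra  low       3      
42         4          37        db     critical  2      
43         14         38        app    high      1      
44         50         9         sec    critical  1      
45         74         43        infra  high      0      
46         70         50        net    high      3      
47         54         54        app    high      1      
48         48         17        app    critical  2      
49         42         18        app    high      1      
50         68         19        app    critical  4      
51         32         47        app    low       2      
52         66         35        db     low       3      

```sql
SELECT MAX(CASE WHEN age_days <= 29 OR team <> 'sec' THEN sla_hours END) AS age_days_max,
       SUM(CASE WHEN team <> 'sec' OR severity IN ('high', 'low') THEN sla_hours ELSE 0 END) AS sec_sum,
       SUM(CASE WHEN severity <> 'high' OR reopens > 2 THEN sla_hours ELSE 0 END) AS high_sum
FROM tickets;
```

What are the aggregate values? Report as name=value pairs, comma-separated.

age_days_max=74, sec_sum=541, high_sum=370

[age_days_max: age_days <= 29 OR team <> 'sec']
ticket_id=40: ✓ → 37
ticket_id=41: ✓ → 32
ticket_id=42: ✓ → 4
ticket_id=43: ✓ → 14
ticket_id=44: ✓ → 50
ticket_id=45: ✓ → 74
ticket_id=46: ✓ → 70
ticket_id=47: ✓ → 54
ticket_id=48: ✓ → 48
ticket_id=49: ✓ → 42
ticket_id=50: ✓ → 68
ticket_id=51: ✓ → 32
ticket_id=52: ✓ → 66
age_days_max = MAX(37, 32, 4, 14, 50, 74, 70, 54, 48, 42, 68, 32, 66) = 74
—
[sec_sum: team <> 'sec' OR severity IN ('high', 'low')]
ticket_id=40: ✓ → 37
ticket_id=41: ✓ → 32
ticket_id=42: ✓ → 4
ticket_id=43: ✓ → 14
ticket_id=44: ✗
ticket_id=45: ✓ → 74
ticket_id=46: ✓ → 70
ticket_id=47: ✓ → 54
ticket_id=48: ✓ → 48
ticket_id=49: ✓ → 42
ticket_id=50: ✓ → 68
ticket_id=51: ✓ → 32
ticket_id=52: ✓ → 66
sec_sum = 37 + 32 + 4 + 14 + 74 + 70 + 54 + 48 + 42 + 68 + 32 + 66 = 541
—
[high_sum: severity <> 'high' OR reopens > 2]
ticket_id=40: ✗
ticket_id=41: ✓ → 32
ticket_id=42: ✓ → 4
ticket_id=43: ✗
ticket_id=44: ✓ → 50
ticket_id=45: ✗
ticket_id=46: ✓ → 70
ticket_id=47: ✗
ticket_id=48: ✓ → 48
ticket_id=49: ✗
ticket_id=50: ✓ → 68
ticket_id=51: ✓ → 32
ticket_id=52: ✓ → 66
high_sum = 32 + 4 + 50 + 70 + 48 + 68 + 32 + 66 = 370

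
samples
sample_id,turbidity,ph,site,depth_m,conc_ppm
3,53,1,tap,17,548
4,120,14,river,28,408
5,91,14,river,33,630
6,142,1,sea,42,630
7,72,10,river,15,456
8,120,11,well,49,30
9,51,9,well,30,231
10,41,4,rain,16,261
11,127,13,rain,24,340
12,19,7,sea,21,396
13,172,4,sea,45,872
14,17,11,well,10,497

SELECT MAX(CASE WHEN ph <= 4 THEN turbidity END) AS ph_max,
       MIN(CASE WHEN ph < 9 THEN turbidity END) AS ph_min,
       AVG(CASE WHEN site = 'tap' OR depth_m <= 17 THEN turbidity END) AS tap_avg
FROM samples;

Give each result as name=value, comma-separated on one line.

ph_max=172, ph_min=19, tap_avg=45.75

[ph_max: ph <= 4]
sample_id=3: ✓ → 53
sample_id=4: ✗
sample_id=5: ✗
sample_id=6: ✓ → 142
sample_id=7: ✗
sample_id=8: ✗
sample_id=9: ✗
sample_id=10: ✓ → 41
sample_id=11: ✗
sample_id=12: ✗
sample_id=13: ✓ → 172
sample_id=14: ✗
ph_max = MAX(53, 142, 41, 172) = 172
—
[ph_min: ph < 9]
sample_id=3: ✓ → 53
sample_id=4: ✗
sample_id=5: ✗
sample_id=6: ✓ → 142
sample_id=7: ✗
sample_id=8: ✗
sample_id=9: ✗
sample_id=10: ✓ → 41
sample_id=11: ✗
sample_id=12: ✓ → 19
sample_id=13: ✓ → 172
sample_id=14: ✗
ph_min = MIN(53, 142, 41, 19, 172) = 19
—
[tap_avg: site = 'tap' OR depth_m <= 17]
sample_id=3: ✓ → 53
sample_id=4: ✗
sample_id=5: ✗
sample_id=6: ✗
sample_id=7: ✓ → 72
sample_id=8: ✗
sample_id=9: ✗
sample_id=10: ✓ → 41
sample_id=11: ✗
sample_id=12: ✗
sample_id=13: ✗
sample_id=14: ✓ → 17
tap_avg = (53 + 72 + 41 + 17) / 4 = 45.75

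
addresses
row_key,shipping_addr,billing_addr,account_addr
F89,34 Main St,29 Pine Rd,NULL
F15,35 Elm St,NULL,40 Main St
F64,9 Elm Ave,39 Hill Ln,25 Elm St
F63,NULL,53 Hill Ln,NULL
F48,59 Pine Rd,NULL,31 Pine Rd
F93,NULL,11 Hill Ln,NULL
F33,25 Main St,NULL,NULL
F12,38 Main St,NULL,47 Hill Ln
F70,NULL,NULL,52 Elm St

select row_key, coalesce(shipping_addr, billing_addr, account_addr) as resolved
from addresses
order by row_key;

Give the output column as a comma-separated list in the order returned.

row_key=F12: shipping_addr=38 Main St → 38 Main St
row_key=F15: shipping_addr=35 Elm St → 35 Elm St
row_key=F33: shipping_addr=25 Main St → 25 Main St
row_key=F48: shipping_addr=59 Pine Rd → 59 Pine Rd
row_key=F63: shipping_addr=NULL, billing_addr=53 Hill Ln → 53 Hill Ln
row_key=F64: shipping_addr=9 Elm Ave → 9 Elm Ave
row_key=F70: shipping_addr=NULL, billing_addr=NULL, account_addr=52 Elm St → 52 Elm St
row_key=F89: shipping_addr=34 Main St → 34 Main St
row_key=F93: shipping_addr=NULL, billing_addr=11 Hill Ln → 11 Hill Ln

38 Main St, 35 Elm St, 25 Main St, 59 Pine Rd, 53 Hill Ln, 9 Elm Ave, 52 Elm St, 34 Main St, 11 Hill Ln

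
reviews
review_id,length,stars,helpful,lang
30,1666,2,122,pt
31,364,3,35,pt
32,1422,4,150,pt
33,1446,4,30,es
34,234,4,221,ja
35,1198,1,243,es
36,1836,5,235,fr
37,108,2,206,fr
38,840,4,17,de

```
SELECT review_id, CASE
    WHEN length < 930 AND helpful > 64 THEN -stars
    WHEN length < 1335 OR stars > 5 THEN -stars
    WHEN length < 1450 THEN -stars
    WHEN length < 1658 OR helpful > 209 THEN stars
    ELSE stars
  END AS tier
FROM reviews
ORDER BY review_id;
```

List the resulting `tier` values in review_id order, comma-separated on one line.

2, -3, -4, -4, -4, -1, 5, -2, -4

review_id=30: ELSE → 2
review_id=31: length < 1335 OR stars > 5 → -3
review_id=32: length < 1450 → -4
review_id=33: length < 1450 → -4
review_id=34: length < 930 AND helpful > 64 → -4
review_id=35: length < 1335 OR stars > 5 → -1
review_id=36: length < 1658 OR helpful > 209 → 5
review_id=37: length < 930 AND helpful > 64 → -2
review_id=38: length < 1335 OR stars > 5 → -4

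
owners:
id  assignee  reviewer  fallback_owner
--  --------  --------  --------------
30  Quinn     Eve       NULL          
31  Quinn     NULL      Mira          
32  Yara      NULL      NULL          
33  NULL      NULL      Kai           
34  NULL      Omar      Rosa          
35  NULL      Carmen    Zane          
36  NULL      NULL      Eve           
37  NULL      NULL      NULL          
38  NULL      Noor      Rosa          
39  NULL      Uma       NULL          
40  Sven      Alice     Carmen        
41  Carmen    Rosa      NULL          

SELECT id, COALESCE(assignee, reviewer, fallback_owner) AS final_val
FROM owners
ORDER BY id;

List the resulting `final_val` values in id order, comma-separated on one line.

Quinn, Quinn, Yara, Kai, Omar, Carmen, Eve, NULL, Noor, Uma, Sven, Carmen

id=30: assignee=Quinn → Quinn
id=31: assignee=Quinn → Quinn
id=32: assignee=Yara → Yara
id=33: assignee=NULL, reviewer=NULL, fallback_owner=Kai → Kai
id=34: assignee=NULL, reviewer=Omar → Omar
id=35: assignee=NULL, reviewer=Carmen → Carmen
id=36: assignee=NULL, reviewer=NULL, fallback_owner=Eve → Eve
id=37: assignee=NULL, reviewer=NULL, fallback_owner=NULL (all NULL) → NULL
id=38: assignee=NULL, reviewer=Noor → Noor
id=39: assignee=NULL, reviewer=Uma → Uma
id=40: assignee=Sven → Sven
id=41: assignee=Carmen → Carmen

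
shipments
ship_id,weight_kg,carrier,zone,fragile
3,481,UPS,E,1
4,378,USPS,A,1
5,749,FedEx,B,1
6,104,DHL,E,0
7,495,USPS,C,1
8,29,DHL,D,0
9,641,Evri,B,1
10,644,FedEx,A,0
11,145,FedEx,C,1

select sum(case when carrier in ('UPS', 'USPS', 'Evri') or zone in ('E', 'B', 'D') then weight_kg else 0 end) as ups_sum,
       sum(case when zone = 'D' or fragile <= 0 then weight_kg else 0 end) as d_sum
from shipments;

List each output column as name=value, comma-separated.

ups_sum=2877, d_sum=777

[ups_sum: carrier in ('UPS', 'USPS', 'Evri') or zone in ('E', 'B', 'D')]
ship_id=3: ✓ → 481
ship_id=4: ✓ → 378
ship_id=5: ✓ → 749
ship_id=6: ✓ → 104
ship_id=7: ✓ → 495
ship_id=8: ✓ → 29
ship_id=9: ✓ → 641
ship_id=10: ✗
ship_id=11: ✗
ups_sum = 481 + 378 + 749 + 104 + 495 + 29 + 641 = 2877
—
[d_sum: zone = 'D' or fragile <= 0]
ship_id=3: ✗
ship_id=4: ✗
ship_id=5: ✗
ship_id=6: ✓ → 104
ship_id=7: ✗
ship_id=8: ✓ → 29
ship_id=9: ✗
ship_id=10: ✓ → 644
ship_id=11: ✗
d_sum = 104 + 29 + 644 = 777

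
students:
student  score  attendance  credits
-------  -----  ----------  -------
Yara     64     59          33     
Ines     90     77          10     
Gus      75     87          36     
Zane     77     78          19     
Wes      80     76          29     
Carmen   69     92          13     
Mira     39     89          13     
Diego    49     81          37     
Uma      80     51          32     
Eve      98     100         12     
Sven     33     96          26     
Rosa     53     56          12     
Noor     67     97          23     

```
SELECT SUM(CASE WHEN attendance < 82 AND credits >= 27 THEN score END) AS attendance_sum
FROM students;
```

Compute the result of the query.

273

student=Yara: ✓ → 64
student=Ines: ✗
student=Gus: ✗
student=Zane: ✗
student=Wes: ✓ → 80
student=Carmen: ✗
student=Mira: ✗
student=Diego: ✓ → 49
student=Uma: ✓ → 80
student=Eve: ✗
student=Sven: ✗
student=Rosa: ✗
student=Noor: ✗
attendance_sum = 64 + 80 + 49 + 80 = 273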